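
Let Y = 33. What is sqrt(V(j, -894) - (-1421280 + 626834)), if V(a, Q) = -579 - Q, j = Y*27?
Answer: sqrt(794761) ≈ 891.49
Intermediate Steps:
j = 891 (j = 33*27 = 891)
sqrt(V(j, -894) - (-1421280 + 626834)) = sqrt((-579 - 1*(-894)) - (-1421280 + 626834)) = sqrt((-579 + 894) - 1*(-794446)) = sqrt(315 + 794446) = sqrt(794761)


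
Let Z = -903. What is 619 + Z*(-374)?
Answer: 338341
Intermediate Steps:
619 + Z*(-374) = 619 - 903*(-374) = 619 + 337722 = 338341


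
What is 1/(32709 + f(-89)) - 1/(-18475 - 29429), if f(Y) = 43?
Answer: 5041/98059488 ≈ 5.1408e-5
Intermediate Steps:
1/(32709 + f(-89)) - 1/(-18475 - 29429) = 1/(32709 + 43) - 1/(-18475 - 29429) = 1/32752 - 1/(-47904) = 1/32752 - 1*(-1/47904) = 1/32752 + 1/47904 = 5041/98059488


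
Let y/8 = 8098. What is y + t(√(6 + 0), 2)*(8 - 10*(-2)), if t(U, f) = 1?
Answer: 64812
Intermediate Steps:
y = 64784 (y = 8*8098 = 64784)
y + t(√(6 + 0), 2)*(8 - 10*(-2)) = 64784 + 1*(8 - 10*(-2)) = 64784 + 1*(8 + 20) = 64784 + 1*28 = 64784 + 28 = 64812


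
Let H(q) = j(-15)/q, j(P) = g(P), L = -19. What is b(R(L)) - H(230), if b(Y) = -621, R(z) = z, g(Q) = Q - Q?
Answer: -621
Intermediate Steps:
g(Q) = 0
j(P) = 0
H(q) = 0 (H(q) = 0/q = 0)
b(R(L)) - H(230) = -621 - 1*0 = -621 + 0 = -621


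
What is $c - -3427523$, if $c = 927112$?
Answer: $4354635$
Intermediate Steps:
$c - -3427523 = 927112 - -3427523 = 927112 + 3427523 = 4354635$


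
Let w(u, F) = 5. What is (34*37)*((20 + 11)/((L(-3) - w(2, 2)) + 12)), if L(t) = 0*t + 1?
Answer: 19499/4 ≈ 4874.8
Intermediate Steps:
L(t) = 1 (L(t) = 0 + 1 = 1)
(34*37)*((20 + 11)/((L(-3) - w(2, 2)) + 12)) = (34*37)*((20 + 11)/((1 - 1*5) + 12)) = 1258*(31/((1 - 5) + 12)) = 1258*(31/(-4 + 12)) = 1258*(31/8) = 19499/4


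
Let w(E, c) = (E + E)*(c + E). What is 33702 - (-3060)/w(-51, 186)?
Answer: 303316/9 ≈ 33702.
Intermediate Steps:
w(E, c) = 2*E*(E + c) (w(E, c) = (2*E)*(E + c) = 2*E*(E + c))
33702 - (-3060)/w(-51, 186) = 33702 - (-3060)/(2*(-51)*(-51 + 186)) = 33702 - (-3060)/(2*(-51)*135) = 33702 - (-3060)/(-13770) = 33702 - (-3060)*(-1)/13770 = 33702 - 1*2/9 = 33702 - 2/9 = 303316/9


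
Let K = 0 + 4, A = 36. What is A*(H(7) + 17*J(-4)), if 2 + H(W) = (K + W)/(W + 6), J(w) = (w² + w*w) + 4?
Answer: 285876/13 ≈ 21990.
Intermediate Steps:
J(w) = 4 + 2*w² (J(w) = (w² + w²) + 4 = 2*w² + 4 = 4 + 2*w²)
K = 4
H(W) = -2 + (4 + W)/(6 + W) (H(W) = -2 + (4 + W)/(W + 6) = -2 + (4 + W)/(6 + W))
A*(H(7) + 17*J(-4)) = 36*((-8 - 1*7)/(6 + 7) + 17*(4 + 2*(-4)²)) = 36*((-8 - 7)/13 + 17*(4 + 2*16)) = 36*((1/13)*(-15) + 17*(4 + 32)) = 36*(-15/13 + 17*36) = 36*(-15/13 + 612) = 36*(7941/13) = 285876/13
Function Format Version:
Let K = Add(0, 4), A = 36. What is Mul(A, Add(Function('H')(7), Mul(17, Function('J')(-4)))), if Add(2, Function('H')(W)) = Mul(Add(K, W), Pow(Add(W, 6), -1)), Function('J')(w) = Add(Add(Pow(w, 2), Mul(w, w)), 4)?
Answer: Rational(285876, 13) ≈ 21990.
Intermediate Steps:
Function('J')(w) = Add(4, Mul(2, Pow(w, 2))) (Function('J')(w) = Add(Add(Pow(w, 2), Pow(w, 2)), 4) = Add(Mul(2, Pow(w, 2)), 4) = Add(4, Mul(2, Pow(w, 2))))
K = 4
Function('H')(W) = Add(-2, Mul(Pow(Add(6, W), -1), Add(4, W))) (Function('H')(W) = Add(-2, Mul(Add(4, W), Pow(Add(W, 6), -1))) = Add(-2, Mul(Add(4, W), Pow(Add(6, W), -1))) = Add(-2, Mul(Pow(Add(6, W), -1), Add(4, W))))
Mul(A, Add(Function('H')(7), Mul(17, Function('J')(-4)))) = Mul(36, Add(Mul(Pow(Add(6, 7), -1), Add(-8, Mul(-1, 7))), Mul(17, Add(4, Mul(2, Pow(-4, 2)))))) = Mul(36, Add(Mul(Pow(13, -1), Add(-8, -7)), Mul(17, Add(4, Mul(2, 16))))) = Mul(36, Add(Mul(Rational(1, 13), -15), Mul(17, Add(4, 32)))) = Mul(36, Add(Rational(-15, 13), Mul(17, 36))) = Mul(36, Add(Rational(-15, 13), 612)) = Mul(36, Rational(7941, 13)) = Rational(285876, 13)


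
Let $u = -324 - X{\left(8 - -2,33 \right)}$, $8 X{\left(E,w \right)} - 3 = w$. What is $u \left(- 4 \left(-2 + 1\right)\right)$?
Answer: $-1314$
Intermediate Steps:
$X{\left(E,w \right)} = \frac{3}{8} + \frac{w}{8}$
$u = - \frac{657}{2}$ ($u = -324 - \left(\frac{3}{8} + \frac{1}{8} \cdot 33\right) = -324 - \left(\frac{3}{8} + \frac{33}{8}\right) = -324 - \frac{9}{2} = - \frac{657}{2} \approx -328.5$)
$u \left(- 4 \left(-2 + 1\right)\right) = - \frac{657 \left(- 4 \left(-2 + 1\right)\right)}{2} = - \frac{657 \left(\left(-4\right) \left(-1\right)\right)}{2} = \left(- \frac{657}{2}\right) 4 = -1314$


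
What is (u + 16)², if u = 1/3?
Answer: 2401/9 ≈ 266.78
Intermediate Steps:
u = ⅓ ≈ 0.33333
(u + 16)² = (⅓ + 16)² = (49/3)² = 2401/9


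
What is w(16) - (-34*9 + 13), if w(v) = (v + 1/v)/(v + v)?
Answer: 150273/512 ≈ 293.50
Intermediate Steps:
w(v) = (v + 1/v)/(2*v) (w(v) = (v + 1/v)/((2*v)) = (v + 1/v)*(1/(2*v)) = (v + 1/v)/(2*v))
w(16) - (-34*9 + 13) = (½)*(1 + 16²)/16² - (-34*9 + 13) = (½)*(1/256)*(1 + 256) - (-306 + 13) = (½)*(1/256)*257 - 1*(-293) = 257/512 + 293 = 150273/512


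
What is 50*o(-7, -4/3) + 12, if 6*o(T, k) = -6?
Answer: -38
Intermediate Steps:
o(T, k) = -1 (o(T, k) = (1/6)*(-6) = -1)
50*o(-7, -4/3) + 12 = 50*(-1) + 12 = -50 + 12 = -38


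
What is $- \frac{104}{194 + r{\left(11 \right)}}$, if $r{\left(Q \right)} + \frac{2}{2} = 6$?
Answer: $- \frac{104}{199} \approx -0.52261$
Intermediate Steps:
$r{\left(Q \right)} = 5$ ($r{\left(Q \right)} = -1 + 6 = 5$)
$- \frac{104}{194 + r{\left(11 \right)}} = - \frac{104}{194 + 5} = - \frac{104}{199}$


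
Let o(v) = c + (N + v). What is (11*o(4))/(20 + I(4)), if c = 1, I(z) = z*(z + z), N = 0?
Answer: 55/52 ≈ 1.0577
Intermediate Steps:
I(z) = 2*z² (I(z) = z*(2*z) = 2*z²)
o(v) = 1 + v (o(v) = 1 + (0 + v) = 1 + v)
(11*o(4))/(20 + I(4)) = (11*(1 + 4))/(20 + 2*4²) = (11*5)/(20 + 2*16) = 55/(20 + 32) = 55/52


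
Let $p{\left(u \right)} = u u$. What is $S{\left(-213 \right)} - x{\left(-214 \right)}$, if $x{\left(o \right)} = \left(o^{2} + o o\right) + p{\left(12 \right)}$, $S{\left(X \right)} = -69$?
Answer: $-91805$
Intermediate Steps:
$p{\left(u \right)} = u^{2}$
$x{\left(o \right)} = 144 + 2 o^{2}$ ($x{\left(o \right)} = \left(o^{2} + o o\right) + 12^{2} = \left(o^{2} + o^{2}\right) + 144 = 2 o^{2} + 144 = 144 + 2 o^{2}$)
$S{\left(-213 \right)} - x{\left(-214 \right)} = -69 - \left(144 + 2 \left(-214\right)^{2}\right) = -69 - \left(144 + 2 \cdot 45796\right) = -69 - \left(144 + 91592\right) = -69 - 91736 = -91805$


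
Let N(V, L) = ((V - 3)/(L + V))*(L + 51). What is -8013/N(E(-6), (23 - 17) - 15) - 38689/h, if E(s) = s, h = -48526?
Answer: -161609948/509523 ≈ -317.18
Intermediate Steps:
N(V, L) = (-3 + V)*(51 + L)/(L + V) (N(V, L) = ((-3 + V)/(L + V))*(51 + L) = (-3 + V)*(51 + L)/(L + V))
-8013/N(E(-6), (23 - 17) - 15) - 38689/h = -8013*(((23 - 17) - 15) - 6)/(-153 - 3*((23 - 17) - 15) + 51*(-6) + ((23 - 17) - 15)*(-6)) - 38689/(-48526) = -8013*((6 - 15) - 6)/(-153 - 3*(6 - 15) - 306 + (6 - 15)*(-6)) - 38689*(-1/48526) = -8013*(-9 - 6)/(-153 - 3*(-9) - 306 - 9*(-6)) + 38689/48526 = -8013*(-15/(-153 + 27 - 306 + 54)) + 38689/48526 = -8013/((-1/15*(-378))) + 38689/48526 = -8013/126/5 + 38689/48526 = -8013*5/126 + 38689/48526 = -13355/42 + 38689/48526 = -161609948/509523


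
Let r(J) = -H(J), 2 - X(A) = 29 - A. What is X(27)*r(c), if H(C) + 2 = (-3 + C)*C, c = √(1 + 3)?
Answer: 0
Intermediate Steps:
X(A) = -27 + A (X(A) = 2 - (29 - A) = 2 + (-29 + A) = -27 + A)
c = 2 (c = √4 = 2)
H(C) = -2 + C*(-3 + C) (H(C) = -2 + (-3 + C)*C = -2 + C*(-3 + C))
r(J) = 2 - J² + 3*J (r(J) = -(-2 + J² - 3*J) = 2 - J² + 3*J)
X(27)*r(c) = (-27 + 27)*(2 - 1*2² + 3*2) = 0*(2 - 1*4 + 6) = 0*(2 - 4 + 6) = 0*4 = 0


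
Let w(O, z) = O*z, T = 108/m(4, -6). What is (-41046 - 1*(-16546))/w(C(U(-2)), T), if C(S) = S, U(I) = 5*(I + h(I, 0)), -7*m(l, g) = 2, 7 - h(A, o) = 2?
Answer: 350/81 ≈ 4.3210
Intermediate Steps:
h(A, o) = 5 (h(A, o) = 7 - 1*2 = 7 - 2 = 5)
m(l, g) = -2/7 (m(l, g) = -⅐*2 = -2/7)
U(I) = 25 + 5*I (U(I) = 5*(I + 5) = 5*(5 + I) = 25 + 5*I)
T = -378 (T = 108/(-2/7) = 108*(-7/2) = -378)
(-41046 - 1*(-16546))/w(C(U(-2)), T) = (-41046 - 1*(-16546))/(((25 + 5*(-2))*(-378))) = (-41046 + 16546)/(((25 - 10)*(-378))) = -24500/(15*(-378)) = -24500/(-5670) = -24500*(-1/5670) = 350/81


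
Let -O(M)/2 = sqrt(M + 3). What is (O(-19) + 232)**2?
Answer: 53760 - 3712*I ≈ 53760.0 - 3712.0*I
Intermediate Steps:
O(M) = -2*sqrt(3 + M) (O(M) = -2*sqrt(M + 3) = -2*sqrt(3 + M))
(O(-19) + 232)**2 = (-2*sqrt(3 - 19) + 232)**2 = (-8*I + 232)**2 = (232 - 8*I)**2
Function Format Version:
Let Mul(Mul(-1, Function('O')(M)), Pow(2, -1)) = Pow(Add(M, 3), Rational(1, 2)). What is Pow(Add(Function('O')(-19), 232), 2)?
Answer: Add(53760, Mul(-3712, I)) ≈ Add(53760., Mul(-3712.0, I))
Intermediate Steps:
Function('O')(M) = Mul(-2, Pow(Add(3, M), Rational(1, 2))) (Function('O')(M) = Mul(-2, Pow(Add(M, 3), Rational(1, 2))) = Mul(-2, Pow(Add(3, M), Rational(1, 2))))
Pow(Add(Function('O')(-19), 232), 2) = Pow(Add(Mul(-2, Pow(Add(3, -19), Rational(1, 2))), 232), 2) = Pow(Add(Mul(-2, Pow(-16, Rational(1, 2))), 232), 2) = Pow(Add(Mul(-2, Mul(4, I)), 232), 2) = Pow(Add(Mul(-8, I), 232), 2) = Pow(Add(232, Mul(-8, I)), 2)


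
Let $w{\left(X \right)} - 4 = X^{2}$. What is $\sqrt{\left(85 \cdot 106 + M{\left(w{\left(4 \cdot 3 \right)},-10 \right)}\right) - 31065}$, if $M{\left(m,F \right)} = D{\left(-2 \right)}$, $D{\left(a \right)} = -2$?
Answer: $i \sqrt{22057} \approx 148.52 i$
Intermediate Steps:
$w{\left(X \right)} = 4 + X^{2}$
$M{\left(m,F \right)} = -2$
$\sqrt{\left(85 \cdot 106 + M{\left(w{\left(4 \cdot 3 \right)},-10 \right)}\right) - 31065} = \sqrt{\left(85 \cdot 106 - 2\right) - 31065} = \sqrt{\left(9010 - 2\right) - 31065} = \sqrt{9008 - 31065} = \sqrt{-22057} = i \sqrt{22057}$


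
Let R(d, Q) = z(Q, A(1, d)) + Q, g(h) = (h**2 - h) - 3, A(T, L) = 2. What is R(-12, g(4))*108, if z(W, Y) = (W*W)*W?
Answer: 79704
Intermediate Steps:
g(h) = -3 + h**2 - h
z(W, Y) = W**3 (z(W, Y) = W**2*W = W**3)
R(d, Q) = Q + Q**3 (R(d, Q) = Q**3 + Q = Q + Q**3)
R(-12, g(4))*108 = ((-3 + 4**2 - 1*4) + (-3 + 4**2 - 1*4)**3)*108 = ((-3 + 16 - 4) + (-3 + 16 - 4)**3)*108 = (9 + 9**3)*108 = (9 + 729)*108 = 738*108 = 79704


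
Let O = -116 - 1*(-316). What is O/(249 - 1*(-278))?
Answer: 200/527 ≈ 0.37951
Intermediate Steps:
O = 200 (O = -116 + 316 = 200)
O/(249 - 1*(-278)) = 200/(249 - 1*(-278)) = 200/(249 + 278) = 200/527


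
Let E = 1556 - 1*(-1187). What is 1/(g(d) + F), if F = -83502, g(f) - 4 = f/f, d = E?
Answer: -1/83497 ≈ -1.1976e-5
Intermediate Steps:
E = 2743 (E = 1556 + 1187 = 2743)
d = 2743
g(f) = 5 (g(f) = 4 + f/f = 4 + 1 = 5)
1/(g(d) + F) = 1/(5 - 83502) = 1/(-83497) = -1/83497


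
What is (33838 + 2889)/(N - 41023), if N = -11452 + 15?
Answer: -36727/52460 ≈ -0.70010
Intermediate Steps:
N = -11437
(33838 + 2889)/(N - 41023) = (33838 + 2889)/(-11437 - 41023) = 36727/(-52460) = 36727*(-1/52460) = -36727/52460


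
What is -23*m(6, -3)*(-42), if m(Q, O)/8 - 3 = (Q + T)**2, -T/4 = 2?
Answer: 54096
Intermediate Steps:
T = -8 (T = -4*2 = -8)
m(Q, O) = 24 + 8*(-8 + Q)**2 (m(Q, O) = 24 + 8*(Q - 8)**2 = 24 + 8*(-8 + Q)**2)
-23*m(6, -3)*(-42) = -23*(24 + 8*(-8 + 6)**2)*(-42) = -23*(24 + 8*(-2)**2)*(-42) = -23*(24 + 8*4)*(-42) = -23*(24 + 32)*(-42) = -23*56*(-42) = -1288*(-42) = 54096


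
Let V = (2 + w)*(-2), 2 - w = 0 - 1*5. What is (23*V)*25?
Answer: -10350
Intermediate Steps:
w = 7 (w = 2 - (0 - 1*5) = 2 - (0 - 5) = 2 - 1*(-5) = 2 + 5 = 7)
V = -18 (V = (2 + 7)*(-2) = 9*(-2) = -18)
(23*V)*25 = (23*(-18))*25 = -414*25 = -10350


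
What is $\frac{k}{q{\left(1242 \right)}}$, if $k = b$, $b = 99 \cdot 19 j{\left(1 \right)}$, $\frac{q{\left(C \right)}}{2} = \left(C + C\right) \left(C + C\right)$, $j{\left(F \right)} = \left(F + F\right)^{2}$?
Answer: $\frac{209}{342792} \approx 0.0006097$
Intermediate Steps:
$j{\left(F \right)} = 4 F^{2}$ ($j{\left(F \right)} = \left(2 F\right)^{2} = 4 F^{2}$)
$q{\left(C \right)} = 8 C^{2}$ ($q{\left(C \right)} = 2 \left(C + C\right) \left(C + C\right) = 2 \cdot 2 C 2 C = 2 \cdot 4 C^{2} = 8 C^{2}$)
$b = 7524$ ($b = 99 \cdot 19 \cdot 4 \cdot 1^{2} = 1881 \cdot 4 \cdot 1 = 1881 \cdot 4 = 7524$)
$k = 7524$
$\frac{k}{q{\left(1242 \right)}} = \frac{7524}{8 \cdot 1242^{2}} = \frac{7524}{8 \cdot 1542564} = \frac{7524}{12340512} = 7524 \cdot \frac{1}{12340512} = \frac{209}{342792}$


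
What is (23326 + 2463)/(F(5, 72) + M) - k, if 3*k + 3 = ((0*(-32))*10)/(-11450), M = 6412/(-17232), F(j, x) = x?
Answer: 111407585/308573 ≈ 361.04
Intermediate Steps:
M = -1603/4308 (M = 6412*(-1/17232) = -1603/4308 ≈ -0.37210)
k = -1 (k = -1 + (((0*(-32))*10)/(-11450))/3 = -1 + ((0*10)*(-1/11450))/3 = -1 + (0*(-1/11450))/3 = -1 + (⅓)*0 = -1 + 0 = -1)
(23326 + 2463)/(F(5, 72) + M) - k = (23326 + 2463)/(72 - 1603/4308) - 1*(-1) = 25789/(308573/4308) + 1 = 25789*(4308/308573) + 1 = 111099012/308573 + 1 = 111407585/308573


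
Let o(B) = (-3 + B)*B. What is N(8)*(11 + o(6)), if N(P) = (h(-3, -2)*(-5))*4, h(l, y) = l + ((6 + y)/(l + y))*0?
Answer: 1740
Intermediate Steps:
o(B) = B*(-3 + B)
h(l, y) = l (h(l, y) = l + ((6 + y)/(l + y))*0 = l + 0 = l)
N(P) = 60 (N(P) = -3*(-5)*4 = 15*4 = 60)
N(8)*(11 + o(6)) = 60*(11 + 6*(-3 + 6)) = 60*(11 + 6*3) = 60*(11 + 18) = 60*29 = 1740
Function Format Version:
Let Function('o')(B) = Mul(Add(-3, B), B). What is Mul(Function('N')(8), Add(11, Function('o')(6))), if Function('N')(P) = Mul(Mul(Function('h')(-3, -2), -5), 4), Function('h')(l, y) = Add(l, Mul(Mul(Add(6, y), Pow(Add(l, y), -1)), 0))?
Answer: 1740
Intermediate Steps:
Function('o')(B) = Mul(B, Add(-3, B))
Function('h')(l, y) = l (Function('h')(l, y) = Add(l, Mul(Mul(Pow(Add(l, y), -1), Add(6, y)), 0)) = Add(l, 0) = l)
Function('N')(P) = 60 (Function('N')(P) = Mul(Mul(-3, -5), 4) = Mul(15, 4) = 60)
Mul(Function('N')(8), Add(11, Function('o')(6))) = Mul(60, Add(11, Mul(6, Add(-3, 6)))) = Mul(60, Add(11, Mul(6, 3))) = Mul(60, Add(11, 18)) = Mul(60, 29) = 1740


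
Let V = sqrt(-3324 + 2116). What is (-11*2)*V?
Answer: -44*I*sqrt(302) ≈ -764.64*I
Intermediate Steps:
V = 2*I*sqrt(302) (V = sqrt(-1208) = 2*I*sqrt(302) ≈ 34.756*I)
(-11*2)*V = (-11*2)*(2*I*sqrt(302)) = -44*I*sqrt(302)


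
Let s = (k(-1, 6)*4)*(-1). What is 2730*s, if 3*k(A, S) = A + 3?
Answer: -7280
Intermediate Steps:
k(A, S) = 1 + A/3 (k(A, S) = (A + 3)/3 = (3 + A)/3 = 1 + A/3)
s = -8/3 (s = ((1 + (1/3)*(-1))*4)*(-1) = ((1 - 1/3)*4)*(-1) = ((2/3)*4)*(-1) = (8/3)*(-1) = -8/3 ≈ -2.6667)
2730*s = 2730*(-8/3) = -7280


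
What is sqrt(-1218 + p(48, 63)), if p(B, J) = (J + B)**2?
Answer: sqrt(11103) ≈ 105.37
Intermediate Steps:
p(B, J) = (B + J)**2
sqrt(-1218 + p(48, 63)) = sqrt(-1218 + (48 + 63)**2) = sqrt(-1218 + 111**2) = sqrt(-1218 + 12321) = sqrt(11103)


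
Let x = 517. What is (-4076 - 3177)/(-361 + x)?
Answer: -7253/156 ≈ -46.494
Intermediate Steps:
(-4076 - 3177)/(-361 + x) = (-4076 - 3177)/(-361 + 517) = -7253/156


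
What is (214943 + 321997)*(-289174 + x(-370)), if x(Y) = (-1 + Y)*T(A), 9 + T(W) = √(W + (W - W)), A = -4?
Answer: -153476244900 - 398409480*I ≈ -1.5348e+11 - 3.9841e+8*I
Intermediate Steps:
T(W) = -9 + √W (T(W) = -9 + √(W + (W - W)) = -9 + √(W + 0) = -9 + √W)
x(Y) = (-1 + Y)*(-9 + 2*I) (x(Y) = (-1 + Y)*(-9 + √(-4)) = (-1 + Y)*(-9 + 2*I))
(214943 + 321997)*(-289174 + x(-370)) = (214943 + 321997)*(-289174 - (-1 - 370)*(9 - 2*I)) = 536940*(-289174 - 1*(-371)*(9 - 2*I)) = 536940*(-289174 + (3339 - 742*I)) = 536940*(-285835 - 742*I) = -153476244900 - 398409480*I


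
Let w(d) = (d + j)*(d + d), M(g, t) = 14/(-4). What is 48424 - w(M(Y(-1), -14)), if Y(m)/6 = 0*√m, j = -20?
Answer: 96519/2 ≈ 48260.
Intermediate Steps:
Y(m) = 0 (Y(m) = 6*(0*√m) = 6*0 = 0)
M(g, t) = -7/2 (M(g, t) = 14*(-¼) = -7/2)
w(d) = 2*d*(-20 + d) (w(d) = (d - 20)*(d + d) = (-20 + d)*(2*d) = 2*d*(-20 + d))
48424 - w(M(Y(-1), -14)) = 48424 - 2*(-7)*(-20 - 7/2)/2 = 48424 - 2*(-7)*(-47)/(2*2) = 48424 - 1*329/2 = 48424 - 329/2 = 96519/2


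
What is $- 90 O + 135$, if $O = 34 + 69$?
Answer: $-9135$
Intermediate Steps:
$O = 103$
$- 90 O + 135 = \left(-90\right) 103 + 135 = -9270 + 135 = -9135$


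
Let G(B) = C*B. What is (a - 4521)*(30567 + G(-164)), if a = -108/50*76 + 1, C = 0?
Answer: -3579517968/25 ≈ -1.4318e+8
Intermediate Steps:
a = -4079/25 (a = -108*1/50*76 + 1 = -54/25*76 + 1 = -4104/25 + 1 = -4079/25 ≈ -163.16)
G(B) = 0 (G(B) = 0*B = 0)
(a - 4521)*(30567 + G(-164)) = (-4079/25 - 4521)*(30567 + 0) = -117104/25*30567 = -3579517968/25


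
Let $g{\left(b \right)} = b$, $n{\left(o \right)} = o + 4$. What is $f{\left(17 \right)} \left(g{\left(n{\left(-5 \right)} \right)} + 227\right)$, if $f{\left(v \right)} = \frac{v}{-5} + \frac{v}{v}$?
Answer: $- \frac{2712}{5} \approx -542.4$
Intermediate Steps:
$n{\left(o \right)} = 4 + o$
$f{\left(v \right)} = 1 - \frac{v}{5}$ ($f{\left(v \right)} = v \left(- \frac{1}{5}\right) + 1 = - \frac{v}{5} + 1 = 1 - \frac{v}{5}$)
$f{\left(17 \right)} \left(g{\left(n{\left(-5 \right)} \right)} + 227\right) = \left(1 - \frac{17}{5}\right) \left(\left(4 - 5\right) + 227\right) = \left(1 - \frac{17}{5}\right) \left(-1 + 227\right) = \left(- \frac{12}{5}\right) 226 = - \frac{2712}{5}$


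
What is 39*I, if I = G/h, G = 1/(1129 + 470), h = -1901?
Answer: -1/77941 ≈ -1.2830e-5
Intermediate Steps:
G = 1/1599 ≈ 0.00062539
I = -1/3039699 (I = (1/1599)/(-1901) = (1/1599)*(-1/1901) = -1/3039699 ≈ -3.2898e-7)
39*I = 39*(-1/3039699) = -1/77941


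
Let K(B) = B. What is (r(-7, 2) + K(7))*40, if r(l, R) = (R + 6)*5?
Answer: 1880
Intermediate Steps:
r(l, R) = 30 + 5*R (r(l, R) = (6 + R)*5 = 30 + 5*R)
(r(-7, 2) + K(7))*40 = ((30 + 5*2) + 7)*40 = ((30 + 10) + 7)*40 = (40 + 7)*40 = 47*40 = 1880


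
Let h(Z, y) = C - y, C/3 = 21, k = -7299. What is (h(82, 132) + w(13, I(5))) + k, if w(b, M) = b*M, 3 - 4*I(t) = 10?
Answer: -29563/4 ≈ -7390.8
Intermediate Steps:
I(t) = -7/4 (I(t) = ¾ - ¼*10 = ¾ - 5/2 = -7/4)
C = 63 (C = 3*21 = 63)
w(b, M) = M*b
h(Z, y) = 63 - y
(h(82, 132) + w(13, I(5))) + k = ((63 - 1*132) - 7/4*13) - 7299 = ((63 - 132) - 91/4) - 7299 = (-69 - 91/4) - 7299 = -367/4 - 7299 = -29563/4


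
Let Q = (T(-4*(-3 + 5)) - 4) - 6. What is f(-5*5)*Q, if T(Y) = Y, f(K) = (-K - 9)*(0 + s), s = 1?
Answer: -288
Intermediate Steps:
f(K) = -9 - K (f(K) = (-K - 9)*(0 + 1) = (-9 - K)*1 = -9 - K)
Q = -18 (Q = (-4*(-3 + 5) - 4) - 6 = (-4*2 - 4) - 6 = (-8 - 4) - 6 = -12 - 6 = -18)
f(-5*5)*Q = (-9 - (-5)*5)*(-18) = (-9 - 1*(-25))*(-18) = (-9 + 25)*(-18) = 16*(-18) = -288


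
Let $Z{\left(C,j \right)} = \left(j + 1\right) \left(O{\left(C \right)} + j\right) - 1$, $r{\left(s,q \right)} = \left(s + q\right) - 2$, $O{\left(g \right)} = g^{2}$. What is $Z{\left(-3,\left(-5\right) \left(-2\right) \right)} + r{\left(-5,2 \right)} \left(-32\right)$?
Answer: $368$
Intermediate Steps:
$r{\left(s,q \right)} = -2 + q + s$ ($r{\left(s,q \right)} = \left(q + s\right) - 2 = -2 + q + s$)
$Z{\left(C,j \right)} = -1 + \left(1 + j\right) \left(j + C^{2}\right)$ ($Z{\left(C,j \right)} = \left(j + 1\right) \left(C^{2} + j\right) - 1 = \left(1 + j\right) \left(j + C^{2}\right) - 1 = -1 + \left(1 + j\right) \left(j + C^{2}\right)$)
$Z{\left(-3,\left(-5\right) \left(-2\right) \right)} + r{\left(-5,2 \right)} \left(-32\right) = \left(-1 - -10 + \left(-3\right)^{2} + \left(\left(-5\right) \left(-2\right)\right)^{2} + \left(-5\right) \left(-2\right) \left(-3\right)^{2}\right) + \left(-2 + 2 - 5\right) \left(-32\right) = \left(-1 + 10 + 9 + 10^{2} + 10 \cdot 9\right) - -160 = \left(-1 + 10 + 9 + 100 + 90\right) + 160 = 208 + 160 = 368$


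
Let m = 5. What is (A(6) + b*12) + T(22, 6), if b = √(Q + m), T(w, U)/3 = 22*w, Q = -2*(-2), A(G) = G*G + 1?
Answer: 1525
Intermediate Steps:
A(G) = 1 + G² (A(G) = G² + 1 = 1 + G²)
Q = 4
T(w, U) = 66*w (T(w, U) = 3*(22*w) = 66*w)
b = 3 (b = √(4 + 5) = √9 = 3)
(A(6) + b*12) + T(22, 6) = ((1 + 6²) + 3*12) + 66*22 = ((1 + 36) + 36) + 1452 = (37 + 36) + 1452 = 73 + 1452 = 1525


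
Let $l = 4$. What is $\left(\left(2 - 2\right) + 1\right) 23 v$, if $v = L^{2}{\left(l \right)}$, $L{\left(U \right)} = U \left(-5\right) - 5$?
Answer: $14375$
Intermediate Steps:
$L{\left(U \right)} = -5 - 5 U$ ($L{\left(U \right)} = - 5 U - 5 = -5 - 5 U$)
$v = 625$ ($v = \left(-5 - 20\right)^{2} = \left(-25\right)^{2} = 625$)
$\left(\left(2 - 2\right) + 1\right) 23 v = \left(\left(2 - 2\right) + 1\right) 23 \cdot 625 = \left(0 + 1\right) 23 \cdot 625 = 1 \cdot 23 \cdot 625 = 23 \cdot 625 = 14375$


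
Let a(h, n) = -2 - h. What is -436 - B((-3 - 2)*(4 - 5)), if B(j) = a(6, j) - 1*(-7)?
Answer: -435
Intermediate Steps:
B(j) = -1 (B(j) = (-2 - 1*6) - 1*(-7) = (-2 - 6) + 7 = -8 + 7 = -1)
-436 - B((-3 - 2)*(4 - 5)) = -436 - 1*(-1) = -436 + 1 = -435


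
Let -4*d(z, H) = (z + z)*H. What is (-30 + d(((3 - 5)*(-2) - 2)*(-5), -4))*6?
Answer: -300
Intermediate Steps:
d(z, H) = -H*z/2 (d(z, H) = -(z + z)*H/4 = -2*z*H/4 = -H*z/2)
(-30 + d(((3 - 5)*(-2) - 2)*(-5), -4))*6 = (-30 - ½*(-4)*((3 - 5)*(-2) - 2)*(-5))*6 = (-30 - ½*(-4)*(-2*(-2) - 2)*(-5))*6 = (-30 - ½*(-4)*(4 - 2)*(-5))*6 = (-30 - ½*(-4)*2*(-5))*6 = (-30 - ½*(-4)*(-10))*6 = (-30 - 20)*6 = -50*6 = -300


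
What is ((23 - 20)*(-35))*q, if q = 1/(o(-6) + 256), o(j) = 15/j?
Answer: -70/169 ≈ -0.41420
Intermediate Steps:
q = 2/507 (q = 1/(15/(-6) + 256) = 1/(15*(-⅙) + 256) = 1/(-5/2 + 256) = 1/(507/2) = 2/507 ≈ 0.0039448)
((23 - 20)*(-35))*q = ((23 - 20)*(-35))*(2/507) = (3*(-35))*(2/507) = -105*2/507 = -70/169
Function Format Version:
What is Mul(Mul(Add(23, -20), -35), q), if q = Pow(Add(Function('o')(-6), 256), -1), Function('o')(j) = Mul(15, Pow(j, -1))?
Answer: Rational(-70, 169) ≈ -0.41420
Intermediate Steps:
q = Rational(2, 507) (q = Pow(Add(Mul(15, Pow(-6, -1)), 256), -1) = Pow(Add(Mul(15, Rational(-1, 6)), 256), -1) = Pow(Add(Rational(-5, 2), 256), -1) = Pow(Rational(507, 2), -1) = Rational(2, 507) ≈ 0.0039448)
Mul(Mul(Add(23, -20), -35), q) = Mul(Mul(Add(23, -20), -35), Rational(2, 507)) = Mul(Mul(3, -35), Rational(2, 507)) = Mul(-105, Rational(2, 507)) = Rational(-70, 169)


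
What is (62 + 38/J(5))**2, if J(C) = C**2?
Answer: 2521744/625 ≈ 4034.8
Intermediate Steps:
(62 + 38/J(5))**2 = (62 + 38/(5**2))**2 = (62 + 38/25)**2 = (1588/25)**2 = 2521744/625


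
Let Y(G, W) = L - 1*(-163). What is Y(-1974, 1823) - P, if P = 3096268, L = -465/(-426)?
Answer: -439646755/142 ≈ -3.0961e+6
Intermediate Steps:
L = 155/142 (L = -465*(-1/426) = 155/142 ≈ 1.0915)
Y(G, W) = 23301/142 (Y(G, W) = 155/142 - 1*(-163) = 155/142 + 163 = 23301/142)
Y(-1974, 1823) - P = 23301/142 - 1*3096268 = 23301/142 - 3096268 = -439646755/142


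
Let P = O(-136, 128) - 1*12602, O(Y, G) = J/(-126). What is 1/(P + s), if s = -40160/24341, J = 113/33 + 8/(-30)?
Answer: -506049390/6378082020841 ≈ -7.9342e-5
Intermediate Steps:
J = 521/165 (J = 113*(1/33) + 8*(-1/30) = 113/33 - 4/15 = 521/165 ≈ 3.1576)
O(Y, G) = -521/20790 (O(Y, G) = (521/165)/(-126) = (521/165)*(-1/126) = -521/20790)
s = -40160/24341 (s = -40160*1/24341 = -40160/24341 ≈ -1.6499)
P = -261996101/20790 (P = -521/20790 - 1*12602 = -521/20790 - 12602 = -261996101/20790 ≈ -12602.)
1/(P + s) = 1/(-261996101/20790 - 40160/24341) = 1/(-6378082020841/506049390) = -506049390/6378082020841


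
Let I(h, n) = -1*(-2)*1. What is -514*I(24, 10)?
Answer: -1028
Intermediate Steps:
I(h, n) = 2 (I(h, n) = 2*1 = 2)
-514*I(24, 10) = -514*2 = -1028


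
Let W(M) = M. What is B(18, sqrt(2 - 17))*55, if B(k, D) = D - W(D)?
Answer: 0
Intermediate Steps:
B(k, D) = 0 (B(k, D) = D - D = 0)
B(18, sqrt(2 - 17))*55 = 0*55 = 0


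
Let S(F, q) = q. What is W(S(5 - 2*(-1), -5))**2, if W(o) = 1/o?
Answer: 1/25 ≈ 0.040000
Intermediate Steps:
W(S(5 - 2*(-1), -5))**2 = (1/(-5))**2 = (-1/5)**2 = 1/25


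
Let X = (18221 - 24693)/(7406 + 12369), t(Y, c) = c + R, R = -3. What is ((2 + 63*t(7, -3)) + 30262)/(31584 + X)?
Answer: 295497825/312283564 ≈ 0.94625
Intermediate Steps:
t(Y, c) = -3 + c (t(Y, c) = c - 3 = -3 + c)
X = -6472/19775 ≈ -0.32728
((2 + 63*t(7, -3)) + 30262)/(31584 + X) = ((2 + 63*(-3 - 3)) + 30262)/(31584 - 6472/19775) = ((2 + 63*(-6)) + 30262)/(624567128/19775) = ((2 - 378) + 30262)*(19775/624567128) = (-376 + 30262)*(19775/624567128) = 29886*(19775/624567128) = 295497825/312283564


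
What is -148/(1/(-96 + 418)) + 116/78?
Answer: -1858526/39 ≈ -47655.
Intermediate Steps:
-148/(1/(-96 + 418)) + 116/78 = -148/(1/322) + 116*(1/78) = -148/1/322 + 58/39 = -148*322 + 58/39 = -47656 + 58/39 = -1858526/39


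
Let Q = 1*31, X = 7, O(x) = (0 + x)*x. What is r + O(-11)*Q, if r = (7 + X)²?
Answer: 3947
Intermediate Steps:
O(x) = x² (O(x) = x*x = x²)
Q = 31
r = 196 (r = (7 + 7)² = 14² = 196)
r + O(-11)*Q = 196 + (-11)²*31 = 196 + 121*31 = 196 + 3751 = 3947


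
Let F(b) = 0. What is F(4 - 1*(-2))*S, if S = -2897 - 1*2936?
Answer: 0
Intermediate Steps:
S = -5833 (S = -2897 - 2936 = -5833)
F(4 - 1*(-2))*S = 0*(-5833) = 0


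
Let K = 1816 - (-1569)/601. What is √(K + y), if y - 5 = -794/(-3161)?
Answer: 4*√411405306132589/1899761 ≈ 42.707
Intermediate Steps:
y = 16599/3161 (y = 5 - 794/(-3161) = 5 - 794*(-1/3161) = 5 + 794/3161 = 16599/3161 ≈ 5.2512)
K = 1092985/601 (K = 1816 - (-1569)/601 = 1816 - 1*(-1569/601) = 1816 + 1569/601 = 1092985/601 ≈ 1818.6)
√(K + y) = √(1092985/601 + 16599/3161) = √(3464901584/1899761) = 4*√411405306132589/1899761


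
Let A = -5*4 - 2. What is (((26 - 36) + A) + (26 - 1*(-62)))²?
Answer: 3136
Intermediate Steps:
A = -22 (A = -20 - 2 = -22)
(((26 - 36) + A) + (26 - 1*(-62)))² = (((26 - 36) - 22) + (26 - 1*(-62)))² = ((-10 - 22) + (26 + 62))² = (-32 + 88)² = 56² = 3136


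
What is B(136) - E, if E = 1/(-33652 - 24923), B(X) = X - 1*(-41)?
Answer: 10367776/58575 ≈ 177.00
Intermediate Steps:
B(X) = 41 + X (B(X) = X + 41 = 41 + X)
E = -1/58575 (E = 1/(-58575) = -1/58575 ≈ -1.7072e-5)
B(136) - E = (41 + 136) - 1*(-1/58575) = 177 + 1/58575 = 10367776/58575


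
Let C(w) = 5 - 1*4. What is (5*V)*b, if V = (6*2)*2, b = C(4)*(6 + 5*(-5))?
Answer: -2280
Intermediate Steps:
C(w) = 1 (C(w) = 5 - 4 = 1)
b = -19 (b = 1*(6 + 5*(-5)) = 1*(6 - 25) = 1*(-19) = -19)
V = 24 (V = 12*2 = 24)
(5*V)*b = (5*24)*(-19) = 120*(-19) = -2280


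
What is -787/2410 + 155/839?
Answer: -286743/2021990 ≈ -0.14181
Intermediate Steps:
-787/2410 + 155/839 = -286743/2021990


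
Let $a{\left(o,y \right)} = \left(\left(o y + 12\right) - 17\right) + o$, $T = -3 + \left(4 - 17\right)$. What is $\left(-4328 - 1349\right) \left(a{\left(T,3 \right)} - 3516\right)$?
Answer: $20352045$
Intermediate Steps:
$T = -16$ ($T = -3 + \left(4 - 17\right) = -3 - 13 = -16$)
$a{\left(o,y \right)} = -5 + o + o y$ ($a{\left(o,y \right)} = \left(\left(12 + o y\right) - 17\right) + o = \left(-5 + o y\right) + o = -5 + o + o y$)
$\left(-4328 - 1349\right) \left(a{\left(T,3 \right)} - 3516\right) = \left(-4328 - 1349\right) \left(\left(-5 - 16 - 48\right) - 3516\right) = - 5677 \left(\left(-5 - 16 - 48\right) - 3516\right) = - 5677 \left(-69 - 3516\right) = \left(-5677\right) \left(-3585\right) = 20352045$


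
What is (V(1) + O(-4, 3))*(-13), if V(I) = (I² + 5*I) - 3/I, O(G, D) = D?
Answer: -78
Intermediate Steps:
V(I) = I² - 3/I + 5*I
(V(1) + O(-4, 3))*(-13) = ((-3 + 1²*(5 + 1))/1 + 3)*(-13) = (1*(-3 + 1*6) + 3)*(-13) = (1*(-3 + 6) + 3)*(-13) = (1*3 + 3)*(-13) = (3 + 3)*(-13) = 6*(-13) = -78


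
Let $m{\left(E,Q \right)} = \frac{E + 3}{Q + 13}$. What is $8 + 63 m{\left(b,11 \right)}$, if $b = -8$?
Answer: $- \frac{41}{8} \approx -5.125$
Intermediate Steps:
$m{\left(E,Q \right)} = \frac{3 + E}{13 + Q}$
$8 + 63 m{\left(b,11 \right)} = 8 + 63 \frac{3 - 8}{13 + 11} = 8 + 63 \cdot \frac{1}{24} \left(-5\right) = 8 + 63 \left(- \frac{5}{24}\right) = 8 - \frac{105}{8} = - \frac{41}{8}$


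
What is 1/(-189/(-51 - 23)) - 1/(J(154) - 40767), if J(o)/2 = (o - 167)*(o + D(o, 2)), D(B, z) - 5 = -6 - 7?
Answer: 3297851/8422407 ≈ 0.39156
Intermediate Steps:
D(B, z) = -8 (D(B, z) = 5 + (-6 - 7) = 5 - 13 = -8)
J(o) = 2*(-167 + o)*(-8 + o) (J(o) = 2*((o - 167)*(o - 8)) = 2*((-167 + o)*(-8 + o)) = 2*(-167 + o)*(-8 + o))
1/(-189/(-51 - 23)) - 1/(J(154) - 40767) = 1/(-189/(-51 - 23)) - 1/((2672 - 350*154 + 2*154**2) - 40767) = 1/(-189/(-74)) - 1/((2672 - 53900 + 2*23716) - 40767) = 1/(-189*(-1/74)) - 1/((2672 - 53900 + 47432) - 40767) = 1/(189/74) - 1/(-3796 - 40767) = 74/189 - 1/(-44563) = 74/189 - 1*(-1/44563) = 74/189 + 1/44563 = 3297851/8422407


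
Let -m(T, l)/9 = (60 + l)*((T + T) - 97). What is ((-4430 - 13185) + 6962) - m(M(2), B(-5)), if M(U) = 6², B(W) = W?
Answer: -23028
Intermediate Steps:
M(U) = 36
m(T, l) = -9*(-97 + 2*T)*(60 + l) (m(T, l) = -9*(60 + l)*((T + T) - 97) = -9*(60 + l)*(2*T - 97) = -9*(60 + l)*(-97 + 2*T) = -9*(-97 + 2*T)*(60 + l))
((-4430 - 13185) + 6962) - m(M(2), B(-5)) = ((-4430 - 13185) + 6962) - (52380 - 1080*36 + 873*(-5) - 18*36*(-5)) = (-17615 + 6962) - (52380 - 38880 - 4365 + 3240) = -10653 - 1*12375 = -10653 - 12375 = -23028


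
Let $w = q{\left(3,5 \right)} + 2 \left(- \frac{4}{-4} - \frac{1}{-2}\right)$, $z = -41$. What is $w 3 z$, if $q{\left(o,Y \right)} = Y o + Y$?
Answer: $-2829$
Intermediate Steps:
$q{\left(o,Y \right)} = Y + Y o$
$w = 23$ ($w = 5 \left(1 + 3\right) + 2 \left(- \frac{4}{-4} - \frac{1}{-2}\right) = 5 \cdot 4 + 2 \left(\left(-4\right) \left(- \frac{1}{4}\right) - - \frac{1}{2}\right) = 20 + 2 \left(1 + \frac{1}{2}\right) = 20 + 2 \cdot \frac{3}{2} = 20 + 3 = 23$)
$w 3 z = 23 \cdot 3 \left(-41\right) = 23 \left(-123\right) = -2829$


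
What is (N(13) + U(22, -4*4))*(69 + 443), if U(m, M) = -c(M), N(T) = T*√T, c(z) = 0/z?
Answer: 6656*√13 ≈ 23999.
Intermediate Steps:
c(z) = 0
N(T) = T^(3/2)
U(m, M) = 0 (U(m, M) = -1*0 = 0)
(N(13) + U(22, -4*4))*(69 + 443) = (13^(3/2) + 0)*(69 + 443) = (13*√13 + 0)*512 = (13*√13)*512 = 6656*√13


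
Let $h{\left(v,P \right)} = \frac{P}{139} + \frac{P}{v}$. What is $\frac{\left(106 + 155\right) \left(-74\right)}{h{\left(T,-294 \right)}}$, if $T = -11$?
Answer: $- \frac{4921851}{6272} \approx -784.73$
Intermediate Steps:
$h{\left(v,P \right)} = \frac{P}{139} + \frac{P}{v}$ ($h{\left(v,P \right)} = P \frac{1}{139} + \frac{P}{v} = \frac{P}{139} + \frac{P}{v}$)
$\frac{\left(106 + 155\right) \left(-74\right)}{h{\left(T,-294 \right)}} = \frac{\left(106 + 155\right) \left(-74\right)}{\frac{1}{139} \left(-294\right) - \frac{294}{-11}} = \frac{261 \left(-74\right)}{- \frac{294}{139} - - \frac{294}{11}} = - \frac{19314}{- \frac{294}{139} + \frac{294}{11}} = - \frac{19314}{\frac{37632}{1529}} = \left(-19314\right) \frac{1529}{37632} = - \frac{4921851}{6272}$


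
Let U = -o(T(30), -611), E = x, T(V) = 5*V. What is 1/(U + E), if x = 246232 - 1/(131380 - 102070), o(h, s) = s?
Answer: 29310/7234968329 ≈ 4.0512e-6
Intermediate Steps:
x = 7217059919/29310 (x = 246232 - 1/29310 = 7217059919/29310 ≈ 2.4623e+5)
E = 7217059919/29310 ≈ 2.4623e+5
U = 611 (U = -1*(-611) = 611)
1/(U + E) = 1/(611 + 7217059919/29310) = 1/(7234968329/29310) = 29310/7234968329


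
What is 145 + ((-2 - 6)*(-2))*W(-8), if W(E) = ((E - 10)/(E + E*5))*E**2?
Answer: 529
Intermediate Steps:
W(E) = E*(-10 + E)/6 (W(E) = ((-10 + E)/(E + 5*E))*E**2 = ((-10 + E)/((6*E)))*E**2 = ((-10 + E)*(1/(6*E)))*E**2 = ((-10 + E)/(6*E))*E**2 = E*(-10 + E)/6)
145 + ((-2 - 6)*(-2))*W(-8) = 145 + ((-2 - 6)*(-2))*((1/6)*(-8)*(-10 - 8)) = 145 + (-8*(-2))*((1/6)*(-8)*(-18)) = 145 + 16*24 = 145 + 384 = 529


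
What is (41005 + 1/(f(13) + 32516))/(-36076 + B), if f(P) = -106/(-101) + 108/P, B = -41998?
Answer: -1751151084283/3334212160756 ≈ -0.52521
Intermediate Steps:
f(P) = 106/101 + 108/P (f(P) = -106*(-1/101) + 108/P = 106/101 + 108/P)
(41005 + 1/(f(13) + 32516))/(-36076 + B) = (41005 + 1/((106/101 + 108/13) + 32516))/(-36076 - 41998) = (41005 + 1/((106/101 + 108*(1/13)) + 32516))/(-78074) = (41005 + 1/((106/101 + 108/13) + 32516))*(-1/78074) = (41005 + 1/(12286/1313 + 32516))*(-1/78074) = (41005 + 1/(42705794/1313))*(-1/78074) = (41005 + 1313/42705794)*(-1/78074) = (1751151084283/42705794)*(-1/78074) = -1751151084283/3334212160756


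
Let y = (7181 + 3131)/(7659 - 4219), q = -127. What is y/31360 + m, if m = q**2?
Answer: 217496340489/13484800 ≈ 16129.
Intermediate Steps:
y = 1289/430 (y = 10312/3440 = 10312*(1/3440) = 1289/430 ≈ 2.9977)
m = 16129 (m = (-127)**2 = 16129)
y/31360 + m = (1289/430)/31360 + 16129 = (1289/430)*(1/31360) + 16129 = 1289/13484800 + 16129 = 217496340489/13484800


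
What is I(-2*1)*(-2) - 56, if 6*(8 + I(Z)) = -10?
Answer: -110/3 ≈ -36.667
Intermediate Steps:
I(Z) = -29/3 (I(Z) = -8 + (1/6)*(-10) = -8 - 5/3 = -29/3)
I(-2*1)*(-2) - 56 = -29/3*(-2) - 56 = 58/3 - 56 = -110/3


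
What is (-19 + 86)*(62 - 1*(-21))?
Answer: 5561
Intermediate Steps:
(-19 + 86)*(62 - 1*(-21)) = 67*(62 + 21) = 67*83 = 5561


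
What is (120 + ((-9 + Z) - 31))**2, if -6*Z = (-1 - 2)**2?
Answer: 24649/4 ≈ 6162.3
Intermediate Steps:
Z = -3/2 (Z = -(-1 - 2)**2/6 = -1/6*(-3)**2 = -1/6*9 = -3/2 ≈ -1.5000)
(120 + ((-9 + Z) - 31))**2 = (120 + ((-9 - 3/2) - 31))**2 = (120 + (-21/2 - 31))**2 = (120 - 83/2)**2 = (157/2)**2 = 24649/4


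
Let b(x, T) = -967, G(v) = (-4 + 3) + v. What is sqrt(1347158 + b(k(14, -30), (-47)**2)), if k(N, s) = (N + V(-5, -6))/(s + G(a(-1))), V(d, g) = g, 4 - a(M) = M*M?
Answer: sqrt(1346191) ≈ 1160.3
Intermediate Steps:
a(M) = 4 - M**2 (a(M) = 4 - M*M = 4 - M**2)
G(v) = -1 + v
k(N, s) = (-6 + N)/(2 + s) (k(N, s) = (N - 6)/(s + (-1 + (4 - 1*(-1)**2))) = (-6 + N)/(s + (-1 + (4 - 1*1))) = (-6 + N)/(s + (-1 + (4 - 1))) = (-6 + N)/(s + (-1 + 3)) = (-6 + N)/(s + 2) = (-6 + N)/(2 + s))
sqrt(1347158 + b(k(14, -30), (-47)**2)) = sqrt(1347158 - 967) = sqrt(1346191)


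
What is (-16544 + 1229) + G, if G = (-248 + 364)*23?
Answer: -12647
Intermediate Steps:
G = 2668 (G = 116*23 = 2668)
(-16544 + 1229) + G = (-16544 + 1229) + 2668 = -15315 + 2668 = -12647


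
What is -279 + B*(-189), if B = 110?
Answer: -21069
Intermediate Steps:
-279 + B*(-189) = -279 + 110*(-189) = -279 - 20790 = -21069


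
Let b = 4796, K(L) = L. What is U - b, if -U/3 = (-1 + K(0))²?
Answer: -4799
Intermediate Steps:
U = -3 (U = -3*(-1 + 0)² = -3*(-1)² = -3*1 = -3)
U - b = -3 - 1*4796 = -3 - 4796 = -4799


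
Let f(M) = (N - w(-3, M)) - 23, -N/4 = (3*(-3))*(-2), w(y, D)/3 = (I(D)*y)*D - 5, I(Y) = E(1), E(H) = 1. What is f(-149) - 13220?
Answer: -14641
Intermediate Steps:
I(Y) = 1
w(y, D) = -15 + 3*D*y (w(y, D) = 3*((1*y)*D - 5) = 3*(y*D - 5) = 3*(D*y - 5) = 3*(-5 + D*y) = -15 + 3*D*y)
N = -72 (N = -4*3*(-3)*(-2) = -(-36)*(-2) = -4*18 = -72)
f(M) = -80 + 9*M (f(M) = (-72 - (-15 + 3*M*(-3))) - 23 = (-72 - (-15 - 9*M)) - 23 = (-72 + (15 + 9*M)) - 23 = (-57 + 9*M) - 23 = -80 + 9*M)
f(-149) - 13220 = (-80 + 9*(-149)) - 13220 = (-80 - 1341) - 13220 = -1421 - 13220 = -14641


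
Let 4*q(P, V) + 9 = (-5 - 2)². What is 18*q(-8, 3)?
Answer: 180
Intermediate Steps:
q(P, V) = 10 (q(P, V) = -9/4 + (-5 - 2)²/4 = -9/4 + (¼)*(-7)² = -9/4 + (¼)*49 = -9/4 + 49/4 = 10)
18*q(-8, 3) = 18*10 = 180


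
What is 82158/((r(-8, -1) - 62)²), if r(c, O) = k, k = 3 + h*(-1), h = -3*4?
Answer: 82158/2209 ≈ 37.192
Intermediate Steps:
h = -12
k = 15 (k = 3 - 12*(-1) = 3 + 12 = 15)
r(c, O) = 15
82158/((r(-8, -1) - 62)²) = 82158/((15 - 62)²) = 82158/((-47)²) = 82158/2209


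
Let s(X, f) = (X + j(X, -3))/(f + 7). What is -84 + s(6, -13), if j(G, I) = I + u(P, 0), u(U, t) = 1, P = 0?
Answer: -254/3 ≈ -84.667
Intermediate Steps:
j(G, I) = 1 + I (j(G, I) = I + 1 = 1 + I)
s(X, f) = (-2 + X)/(7 + f) (s(X, f) = (X + (1 - 3))/(f + 7) = (X - 2)/(7 + f) = (-2 + X)/(7 + f))
-84 + s(6, -13) = -84 + (-2 + 6)/(7 - 13) = -84 + 4/(-6) = -84 - ⅙*4 = -84 - ⅔ = -254/3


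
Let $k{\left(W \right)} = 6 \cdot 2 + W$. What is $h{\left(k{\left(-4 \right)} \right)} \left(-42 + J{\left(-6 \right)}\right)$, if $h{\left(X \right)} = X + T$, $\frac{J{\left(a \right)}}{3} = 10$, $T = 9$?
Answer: $-204$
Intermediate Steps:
$J{\left(a \right)} = 30$ ($J{\left(a \right)} = 3 \cdot 10 = 30$)
$k{\left(W \right)} = 12 + W$
$h{\left(X \right)} = 9 + X$ ($h{\left(X \right)} = X + 9 = 9 + X$)
$h{\left(k{\left(-4 \right)} \right)} \left(-42 + J{\left(-6 \right)}\right) = \left(9 + \left(12 - 4\right)\right) \left(-42 + 30\right) = \left(9 + 8\right) \left(-12\right) = 17 \left(-12\right) = -204$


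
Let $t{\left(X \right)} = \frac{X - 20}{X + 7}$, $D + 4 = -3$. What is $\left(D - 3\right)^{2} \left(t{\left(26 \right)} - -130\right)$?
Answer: $\frac{143200}{11} \approx 13018.0$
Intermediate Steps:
$D = -7$ ($D = -4 - 3 = -7$)
$t{\left(X \right)} = \frac{-20 + X}{7 + X}$
$\left(D - 3\right)^{2} \left(t{\left(26 \right)} - -130\right) = \left(-7 - 3\right)^{2} \left(\frac{-20 + 26}{7 + 26} - -130\right) = \left(-10\right)^{2} \left(\frac{1}{33} \cdot 6 + 130\right) = 100 \left(\frac{1}{33} \cdot 6 + 130\right) = 100 \left(\frac{2}{11} + 130\right) = 100 \cdot \frac{1432}{11} = \frac{143200}{11}$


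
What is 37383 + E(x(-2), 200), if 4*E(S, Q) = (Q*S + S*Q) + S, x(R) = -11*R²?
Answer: 32972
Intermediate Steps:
E(S, Q) = S/4 + Q*S/2 (E(S, Q) = ((Q*S + S*Q) + S)/4 = ((Q*S + Q*S) + S)/4 = (2*Q*S + S)/4 = (S + 2*Q*S)/4 = S/4 + Q*S/2)
37383 + E(x(-2), 200) = 37383 + (-11*(-2)²)*(1 + 2*200)/4 = 37383 + (-11*4)*(1 + 400)/4 = 37383 + (¼)*(-44)*401 = 37383 - 4411 = 32972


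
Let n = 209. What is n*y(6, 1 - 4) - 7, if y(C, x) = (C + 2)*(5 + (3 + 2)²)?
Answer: 50153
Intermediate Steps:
y(C, x) = 60 + 30*C (y(C, x) = (2 + C)*(5 + 5²) = (2 + C)*(5 + 25) = (2 + C)*30 = 60 + 30*C)
n*y(6, 1 - 4) - 7 = 209*(60 + 30*6) - 7 = 209*(60 + 180) - 7 = 209*240 - 7 = 50160 - 7 = 50153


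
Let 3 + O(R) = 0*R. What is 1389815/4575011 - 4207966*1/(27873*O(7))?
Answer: 2766815096873/54651120687 ≈ 50.627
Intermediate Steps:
O(R) = -3 (O(R) = -3 + 0*R = -3 + 0 = -3)
1389815/4575011 - 4207966*1/(27873*O(7)) = 1389815/4575011 - 4207966/(-3*(-163)*(-171)) = 1389815*(1/4575011) - 4207966/(489*(-171)) = 198545/653573 - 4207966/(-83619) = 198545/653573 - 4207966*(-1/83619) = 198545/653573 + 4207966/83619 = 2766815096873/54651120687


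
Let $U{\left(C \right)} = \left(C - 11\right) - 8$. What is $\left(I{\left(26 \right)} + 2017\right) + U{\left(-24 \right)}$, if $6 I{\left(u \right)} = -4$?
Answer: $\frac{5920}{3} \approx 1973.3$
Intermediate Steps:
$I{\left(u \right)} = - \frac{2}{3}$ ($I{\left(u \right)} = \frac{1}{6} \left(-4\right) = - \frac{2}{3}$)
$U{\left(C \right)} = -19 + C$ ($U{\left(C \right)} = \left(-11 + C\right) - 8 = -19 + C$)
$\left(I{\left(26 \right)} + 2017\right) + U{\left(-24 \right)} = \left(- \frac{2}{3} + 2017\right) - 43 = \frac{6049}{3} - 43 = \frac{5920}{3}$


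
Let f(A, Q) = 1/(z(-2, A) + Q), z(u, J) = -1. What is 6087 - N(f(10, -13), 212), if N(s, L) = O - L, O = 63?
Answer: 6236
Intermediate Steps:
f(A, Q) = 1/(-1 + Q)
N(s, L) = 63 - L
6087 - N(f(10, -13), 212) = 6087 - (63 - 1*212) = 6087 - (63 - 212) = 6087 - 1*(-149) = 6087 + 149 = 6236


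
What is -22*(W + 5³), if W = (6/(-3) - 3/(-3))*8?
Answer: -2574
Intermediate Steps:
W = -8 (W = (6*(-⅓) - 3*(-⅓))*8 = (-2 + 1)*8 = -1*8 = -8)
-22*(W + 5³) = -22*(-8 + 5³) = -22*(-8 + 125) = -22*117 = -2574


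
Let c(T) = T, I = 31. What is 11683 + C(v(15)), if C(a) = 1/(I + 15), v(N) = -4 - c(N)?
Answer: 537419/46 ≈ 11683.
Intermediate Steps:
v(N) = -4 - N
C(a) = 1/46 (C(a) = 1/(31 + 15) = 1/46)
11683 + C(v(15)) = 11683 + 1/46 = 537419/46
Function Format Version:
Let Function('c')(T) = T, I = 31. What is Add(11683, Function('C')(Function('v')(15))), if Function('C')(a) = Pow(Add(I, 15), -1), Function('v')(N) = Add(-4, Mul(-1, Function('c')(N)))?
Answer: Rational(537419, 46) ≈ 11683.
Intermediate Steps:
Function('v')(N) = Add(-4, Mul(-1, N))
Function('C')(a) = Rational(1, 46) (Function('C')(a) = Pow(Add(31, 15), -1) = Pow(46, -1) = Rational(1, 46))
Add(11683, Function('C')(Function('v')(15))) = Add(11683, Rational(1, 46)) = Rational(537419, 46)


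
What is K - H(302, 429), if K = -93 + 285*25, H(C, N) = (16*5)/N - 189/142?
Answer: 428445097/60918 ≈ 7033.1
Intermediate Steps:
H(C, N) = -189/142 + 80/N (H(C, N) = 80/N - 189*1/142 = 80/N - 189/142 = -189/142 + 80/N)
K = 7032 (K = -93 + 7125 = 7032)
K - H(302, 429) = 7032 - (-189/142 + 80/429) = 7032 - 1*(-69721/60918) = 7032 + 69721/60918 = 428445097/60918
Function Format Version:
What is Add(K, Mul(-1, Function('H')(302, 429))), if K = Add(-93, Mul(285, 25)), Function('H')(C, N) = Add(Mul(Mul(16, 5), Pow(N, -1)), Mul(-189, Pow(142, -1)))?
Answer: Rational(428445097, 60918) ≈ 7033.1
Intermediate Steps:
Function('H')(C, N) = Add(Rational(-189, 142), Mul(80, Pow(N, -1))) (Function('H')(C, N) = Add(Mul(80, Pow(N, -1)), Mul(-189, Rational(1, 142))) = Add(Mul(80, Pow(N, -1)), Rational(-189, 142)) = Add(Rational(-189, 142), Mul(80, Pow(N, -1))))
K = 7032 (K = Add(-93, 7125) = 7032)
Add(K, Mul(-1, Function('H')(302, 429))) = Add(7032, Mul(-1, Add(Rational(-189, 142), Mul(80, Pow(429, -1))))) = Add(7032, Mul(-1, Add(Rational(-189, 142), Mul(80, Rational(1, 429))))) = Add(7032, Mul(-1, Add(Rational(-189, 142), Rational(80, 429)))) = Add(7032, Mul(-1, Rational(-69721, 60918))) = Add(7032, Rational(69721, 60918)) = Rational(428445097, 60918)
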